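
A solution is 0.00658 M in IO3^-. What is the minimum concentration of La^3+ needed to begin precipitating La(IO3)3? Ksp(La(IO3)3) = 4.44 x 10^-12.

1.56 × 10^-5 M

La(IO3)3(s) <=> La^3+(aq) + 3 IO3^-(aq)
Ksp = [La^3+][IO3^-]^3
Precipitation begins when Q = Ksp. With [IO3^-] = 0.00658 M:
4.44 x 10^-12 = (0.00658)^3 × [La^3+]
[La^3+] = (4.44 x 10^-12 / 2.849 × 10^-7) = 1.56 × 10^-5 M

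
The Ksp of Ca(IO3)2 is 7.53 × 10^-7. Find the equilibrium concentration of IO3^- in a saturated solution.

Ca(IO3)2(s) <=> Ca^2+ + 2 IO3^-
Ksp = [Ca^2+][IO3^-]^2
If s mol/L of Ca(IO3)2 dissolves, [Ca^2+] = s and [IO3^-] = 2s.
Ksp = s(2s)^2 = 4s^3
s = (7.53 × 10^-7 / 4)^(1/3) = 5.731 x 10^-3 M
[IO3^-] = 2s = 1.15 × 10^-2 M

[IO3^-] ≈ 0.0115 M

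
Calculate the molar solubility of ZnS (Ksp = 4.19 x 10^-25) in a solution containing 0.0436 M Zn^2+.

s ≈ 9.61 × 10^-24 M

ZnS(s) <=> Zn^2+ + S^2-
Ksp = [Zn^2+][S^2-]
Let s = moles of ZnS that dissolve per litre. [Zn^2+] = 0.0436 + s ≈ 0.0436, [S^2-] = s (since the Zn^2+ already present dominates).
Ksp ≈ 0.0436 × s
s = 9.61 × 10^-24 M
Check: s = 9.6 × 10^-24 ≪ 0.0436, so the approximation is valid.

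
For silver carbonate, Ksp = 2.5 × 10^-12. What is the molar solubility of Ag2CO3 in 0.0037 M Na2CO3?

s = 1.3 × 10^-5 M

Ag2CO3(s) ⇌ 2 Ag^+ + CO3^2-
Ksp = [Ag^+]^2[CO3^2-]
Let s = moles of Ag2CO3 that dissolve per litre. [Ag^+] = 2s, [CO3^2-] = 0.0037 + s ≈ 0.0037 (common-ion effect: CO3^2- is already 0.0037 M).
Ksp ≈ (2s)^2 × 0.0037
s = 1.3 × 10^-5 M
Check: s = 1.3 × 10^-5 ≪ 0.0037, so the approximation is valid.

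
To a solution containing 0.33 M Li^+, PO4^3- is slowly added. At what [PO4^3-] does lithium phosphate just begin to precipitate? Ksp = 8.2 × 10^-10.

2.3e-8 M

Li3PO4(s) ⇌ 3 Li^+ + PO4^3-
Ksp = [Li^+]^3[PO4^3-]
Precipitation begins when Q = Ksp. With [Li^+] = 0.33 M:
8.2 × 10^-10 = (0.33)^3 × [PO4^3-]
[PO4^3-] = (8.2 × 10^-10 / 3.59 × 10^-2) = 2.3 × 10^-8 M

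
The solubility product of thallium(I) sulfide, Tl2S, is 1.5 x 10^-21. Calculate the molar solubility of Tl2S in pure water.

7.2 × 10^-8 M

Tl2S(s) <=> 2 Tl^+(aq) + S^2-(aq)
Ksp = [Tl^+]^2[S^2-]
For each mole of Tl2S that dissolves: [Tl^+] = 2s, [S^2-] = s.
So Ksp = (2s)^2 × s = 4s^3
s^3 = 1.5 x 10^-21 / 4, so s = 7.2 × 10^-8 M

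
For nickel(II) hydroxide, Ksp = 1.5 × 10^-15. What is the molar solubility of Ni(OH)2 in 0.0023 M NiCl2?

Ni(OH)2(s) <=> Ni^2+ + 2 OH^-
Ksp = [Ni^2+][OH^-]^2
Let s be the molar solubility in this solution. [Ni^2+] = 0.0023 + s ≈ 0.0023, [OH^-] = 2s (common-ion effect: Ni^2+ is already 0.0023 M).
Ksp ≈ 0.0023 × (2s)^2
s = 4.0 x 10^-7 M
Check: s = 4.0 x 10^-7 ≪ 0.0023, so the approximation is valid.

s = 4.0 x 10^-7 M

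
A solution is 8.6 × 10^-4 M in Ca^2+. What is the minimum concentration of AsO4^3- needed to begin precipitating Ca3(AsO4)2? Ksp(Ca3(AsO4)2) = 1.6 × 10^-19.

[AsO4^3-] ≈ 1.6 × 10^-5 M

Ca3(AsO4)2(s) ⇌ 3 Ca^2+ + 2 AsO4^3-
Ksp = [Ca^2+]^3[AsO4^3-]^2
Precipitation begins when Q = Ksp. With [Ca^2+] = 8.6 × 10^-4 M:
1.6 × 10^-19 = (8.6 × 10^-4)^3 × [AsO4^3-]^2
[AsO4^3-] = (1.6 × 10^-19 / 6.36 × 10^-10)^(1/2) = 1.6 x 10^-5 M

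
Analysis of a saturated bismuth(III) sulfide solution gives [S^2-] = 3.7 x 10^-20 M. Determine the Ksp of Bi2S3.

Ksp ≈ 3.1e-98

Bi2S3(s) ⇌ 2 Bi^3+(aq) + 3 S^2-(aq)
Stoichiometry gives [Bi^3+] = (2/3)[S^2-] = 2.47 x 10^-20 M.
Ksp = [Bi^3+]^2[S^2-]^3
Ksp = (2.47 x 10^-20)^2 × (3.7 × 10^-20)^3 = 3.1 x 10^-98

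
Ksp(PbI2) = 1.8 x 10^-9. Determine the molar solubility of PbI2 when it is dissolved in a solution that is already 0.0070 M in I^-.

3.7 x 10^-5 M

PbI2(s) ⇌ Pb^2+(aq) + 2 I^-(aq)
Ksp = [Pb^2+][I^-]^2
Let s = moles of PbI2 that dissolve per litre. [Pb^2+] = s, [I^-] = 0.0070 + 2s ≈ 0.0070 (since the I^- already present dominates).
Ksp ≈ s × (0.0070)^2
s = 3.7 × 10^-5 M
Check: 2s = 7.3 × 10^-5 ≪ 0.0070, so the approximation is valid.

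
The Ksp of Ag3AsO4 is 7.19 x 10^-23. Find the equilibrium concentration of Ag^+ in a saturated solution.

[Ag^+] ≈ 3.83 × 10^-6 M

Ag3AsO4(s) ⇌ 3 Ag^+(aq) + AsO4^3-(aq)
Ksp = [Ag^+]^3[AsO4^3-]
With molar solubility s: [Ag^+] = 3s, [AsO4^3-] = s.
Substituting: Ksp = (3s)^3s = 27s^4
s^4 = 7.19 x 10^-23 / 27, so s = 1.277 × 10^-6 M
[Ag^+] = 3s = 3.83 x 10^-6 M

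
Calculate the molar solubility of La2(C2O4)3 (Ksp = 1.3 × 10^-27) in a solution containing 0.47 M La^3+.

6.0 × 10^-10 M

La2(C2O4)3(s) ⇌ 2 La^3+ + 3 C2O4^2-
Ksp = [La^3+]^2[C2O4^2-]^3
Let s = moles of La2(C2O4)3 that dissolve per litre. [La^3+] = 0.47 + 2s ≈ 0.47, [C2O4^2-] = 3s (Ksp is small, so little additional dissolves).
Ksp ≈ (0.47)^2 × (3s)^3
s = 6.0 × 10^-10 M
Check: 2s = 1.2 x 10^-9 ≪ 0.47, so the approximation is valid.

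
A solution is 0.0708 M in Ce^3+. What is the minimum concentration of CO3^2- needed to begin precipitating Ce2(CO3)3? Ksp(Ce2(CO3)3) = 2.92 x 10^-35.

[CO3^2-] ≈ 1.80 x 10^-11 M

Ce2(CO3)3(s) ⇌ 2 Ce^3+(aq) + 3 CO3^2-(aq)
Ksp = [Ce^3+]^2[CO3^2-]^3
Precipitation begins when Q = Ksp. With [Ce^3+] = 0.0708 M:
2.92 x 10^-35 = (0.0708)^2 × [CO3^2-]^3
[CO3^2-] = (2.92 x 10^-35 / 5.013 x 10^-3)^(1/3) = 1.80 x 10^-11 M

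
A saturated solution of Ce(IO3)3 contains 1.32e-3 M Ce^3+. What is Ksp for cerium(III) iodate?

8.20 x 10^-11

Ce(IO3)3(s) ⇌ Ce^3+ + 3 IO3^-
Stoichiometry gives [IO3^-] = (3/1)[Ce^3+] = 3.960 × 10^-3 M.
Ksp = [Ce^3+][IO3^-]^3
Ksp = 1.32 × 10^-3 × (3.960 × 10^-3)^3 = 8.20 × 10^-11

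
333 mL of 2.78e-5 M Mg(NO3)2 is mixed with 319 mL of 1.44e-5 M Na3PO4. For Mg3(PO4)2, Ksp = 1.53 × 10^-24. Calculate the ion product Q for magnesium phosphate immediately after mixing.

Total volume = 333 + 319 = 652 mL.
[Mg^2+] = 2.78 × 10^-5 × (333/652) = 1.420 × 10^-5 M
[PO4^3-] = 1.44 × 10^-5 × (319/652) = 7.045 × 10^-6 M
Mg3(PO4)2(s) ⇌ 3 Mg^2+(aq) + 2 PO4^3-(aq), so Q = [Mg^2+]^3[PO4^3-]^2
Q = (1.420 × 10^-5)^3(7.045 × 10^-6)^2 = 1.42 × 10^-25
Q < Ksp, so no precipitate of Mg3(PO4)2 forms.

Q = 1.42e-25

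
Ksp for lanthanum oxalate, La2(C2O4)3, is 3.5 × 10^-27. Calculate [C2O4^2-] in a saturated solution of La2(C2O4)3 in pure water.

La2(C2O4)3(s) ⇌ 2 La^3+ + 3 C2O4^2-
Ksp = [La^3+]^2[C2O4^2-]^3
Let s = molar solubility. Then [La^3+] = 2s and [C2O4^2-] = 3s.
So Ksp = (2s)^2 × (3s)^3 = 108s^5
Solving, s = (3.5 × 10^-27/108)^(1/5) = 2.01 x 10^-6 M
[C2O4^2-] = 3s = 6.0 x 10^-6 M

[C2O4^2-] = 6.0 × 10^-6 M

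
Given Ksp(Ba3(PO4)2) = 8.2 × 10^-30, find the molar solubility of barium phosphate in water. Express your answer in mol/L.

6.0 × 10^-7 M

Ba3(PO4)2(s) ⇌ 3 Ba^2+ + 2 PO4^3-
Ksp = [Ba^2+]^3[PO4^3-]^2
For each mole of Ba3(PO4)2 that dissolves: [Ba^2+] = 3s, [PO4^3-] = 2s.
Substituting: Ksp = (3s)^3(2s)^2 = 108s^5
Solving, s = (8.2 × 10^-30/108)^(1/5) = 6.0 × 10^-7 M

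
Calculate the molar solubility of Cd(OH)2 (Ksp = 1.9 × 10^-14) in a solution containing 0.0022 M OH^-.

Cd(OH)2(s) ⇌ Cd^2+(aq) + 2 OH^-(aq)
Ksp = [Cd^2+][OH^-]^2
If s mol/L dissolves here, [Cd^2+] = s, [OH^-] = 0.0022 + 2s ≈ 0.0022 (since the OH^- already present dominates).
Ksp ≈ s × (0.0022)^2
s = 3.9 x 10^-9 M
Check: 2s = 7.9 × 10^-9 ≪ 0.0022, so the approximation is valid.

s = 3.9 × 10^-9 M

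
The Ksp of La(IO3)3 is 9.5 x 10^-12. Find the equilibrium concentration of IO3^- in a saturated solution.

[IO3^-] ≈ 2.3 × 10^-3 M

La(IO3)3(s) <=> La^3+ + 3 IO3^-
Ksp = [La^3+][IO3^-]^3
With molar solubility s: [La^3+] = s, [IO3^-] = 3s.
Substituting: Ksp = s(3s)^3 = 27s^4
Solving, s = (9.5 x 10^-12/27)^(1/4) = 7.70 × 10^-4 M
[IO3^-] = 3s = 2.3 × 10^-3 M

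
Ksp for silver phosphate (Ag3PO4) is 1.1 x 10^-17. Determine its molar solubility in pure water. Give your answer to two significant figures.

Ag3PO4(s) ⇌ 3 Ag^+ + PO4^3-
Ksp = [Ag^+]^3[PO4^3-]
Let s = molar solubility. Then [Ag^+] = 3s and [PO4^3-] = s.
Substituting: Ksp = (3s)^3s = 27s^4
Solving, s = (1.1 x 10^-17/27)^(1/4) = 2.5 × 10^-5 M

2.5 × 10^-5 M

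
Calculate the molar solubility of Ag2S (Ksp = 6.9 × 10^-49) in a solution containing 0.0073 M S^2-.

Ag2S(s) ⇌ 2 Ag^+ + S^2-
Ksp = [Ag^+]^2[S^2-]
Let s = moles of Ag2S that dissolve per litre. [Ag^+] = 2s, [S^2-] = 0.0073 + s ≈ 0.0073 (common-ion effect: S^2- is already 0.0073 M).
Ksp ≈ (2s)^2 × 0.0073
s = 4.9 × 10^-24 M
Check: s = 4.9 x 10^-24 ≪ 0.0073, so the approximation is valid.

4.9e-24 M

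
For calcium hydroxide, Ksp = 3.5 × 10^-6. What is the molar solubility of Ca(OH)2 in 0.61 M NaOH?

Ca(OH)2(s) ⇌ Ca^2+(aq) + 2 OH^-(aq)
Ksp = [Ca^2+][OH^-]^2
Let s = moles of Ca(OH)2 that dissolve per litre. [Ca^2+] = s, [OH^-] = 0.61 + 2s ≈ 0.61 (Ksp is small, so little additional dissolves).
Ksp ≈ s × (0.61)^2
s = 9.4 × 10^-6 M
Check: 2s = 1.9 × 10^-5 ≪ 0.61, so the approximation is valid.

9.4 x 10^-6 M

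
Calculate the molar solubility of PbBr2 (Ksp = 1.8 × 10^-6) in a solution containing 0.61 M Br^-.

PbBr2(s) ⇌ Pb^2+ + 2 Br^-
Ksp = [Pb^2+][Br^-]^2
Let s = moles of PbBr2 that dissolve per litre. [Pb^2+] = s, [Br^-] = 0.61 + 2s ≈ 0.61 (Ksp is small, so little additional dissolves).
Ksp ≈ s × (0.61)^2
s = 4.8 × 10^-6 M
Check: 2s = 9.7 × 10^-6 ≪ 0.61, so the approximation is valid.

s ≈ 4.8 × 10^-6 M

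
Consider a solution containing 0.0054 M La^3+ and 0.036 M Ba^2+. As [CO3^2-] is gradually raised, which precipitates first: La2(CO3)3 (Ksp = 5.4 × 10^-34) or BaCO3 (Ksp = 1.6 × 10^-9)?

La2(CO3)3

Each salt begins to precipitate when Q = Ksp, i.e. when [CO3^2-] reaches its threshold.
For La2(CO3)3: 5.4 × 10^-34 = (0.0054)^2 × [CO3^2-]^3  ⇒  [CO3^2-] = 2.6 x 10^-10 M.
For BaCO3: 1.6 × 10^-9 = 0.036 × [CO3^2-]  ⇒  [CO3^2-] = 4.4 × 10^-8 M.
The salt with the lower threshold [CO3^2-] precipitates first: La2(CO3)3.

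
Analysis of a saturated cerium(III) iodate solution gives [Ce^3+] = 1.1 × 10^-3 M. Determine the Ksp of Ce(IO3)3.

4.0 x 10^-11

Ce(IO3)3(s) ⇌ Ce^3+ + 3 IO3^-
Stoichiometry gives [IO3^-] = (3/1)[Ce^3+] = 3.30 × 10^-3 M.
Ksp = [Ce^3+][IO3^-]^3
Ksp = 1.1 × 10^-3 × (3.30 × 10^-3)^3 = 4.0 x 10^-11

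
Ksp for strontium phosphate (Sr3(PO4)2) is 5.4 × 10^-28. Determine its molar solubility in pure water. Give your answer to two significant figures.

Sr3(PO4)2(s) ⇌ 3 Sr^2+ + 2 PO4^3-
Ksp = [Sr^2+]^3[PO4^3-]^2
For each mole of Sr3(PO4)2 that dissolves: [Sr^2+] = 3s, [PO4^3-] = 2s.
Ksp = (3s)^3(2s)^2 = 108s^5
s = (5.4 × 10^-28 / 108)^(1/5) = 1.4 × 10^-6 M

s ≈ 1.4 × 10^-6 M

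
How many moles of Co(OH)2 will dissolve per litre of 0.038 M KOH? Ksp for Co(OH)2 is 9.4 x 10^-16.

s ≈ 6.5 × 10^-13 M

Co(OH)2(s) ⇌ Co^2+ + 2 OH^-
Ksp = [Co^2+][OH^-]^2
If s mol/L dissolves here, [Co^2+] = s, [OH^-] = 0.038 + 2s ≈ 0.038 (Ksp is small, so little additional dissolves).
Ksp ≈ s × (0.038)^2
s = 6.5 × 10^-13 M
Check: 2s = 1.3 × 10^-12 ≪ 0.038, so the approximation is valid.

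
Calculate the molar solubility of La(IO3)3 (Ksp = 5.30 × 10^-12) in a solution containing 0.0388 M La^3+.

s = 1.72 × 10^-4 M

La(IO3)3(s) ⇌ La^3+ + 3 IO3^-
Ksp = [La^3+][IO3^-]^3
Let s be the molar solubility in this solution. [La^3+] = 0.0388 + s ≈ 0.0388, [IO3^-] = 3s (since the La^3+ already present dominates).
Ksp ≈ 0.0388 × (3s)^3
s = 1.72 x 10^-4 M
Check: s = 1.7 x 10^-4 ≪ 0.0388, so the approximation is valid.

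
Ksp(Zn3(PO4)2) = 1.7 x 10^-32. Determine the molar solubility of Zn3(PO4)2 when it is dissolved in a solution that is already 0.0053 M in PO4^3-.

Zn3(PO4)2(s) ⇌ 3 Zn^2+(aq) + 2 PO4^3-(aq)
Ksp = [Zn^2+]^3[PO4^3-]^2
If s mol/L dissolves here, [Zn^2+] = 3s, [PO4^3-] = 0.0053 + 2s ≈ 0.0053 (since the PO4^3- already present dominates).
Ksp ≈ (3s)^3 × (0.0053)^2
s = 2.8 × 10^-10 M
Check: 2s = 5.6 × 10^-10 ≪ 0.0053, so the approximation is valid.

s = 2.8 × 10^-10 M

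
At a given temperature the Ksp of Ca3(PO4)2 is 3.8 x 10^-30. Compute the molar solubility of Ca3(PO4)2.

s ≈ 5.1 × 10^-7 M

Ca3(PO4)2(s) ⇌ 3 Ca^2+(aq) + 2 PO4^3-(aq)
Ksp = [Ca^2+]^3[PO4^3-]^2
For each mole of Ca3(PO4)2 that dissolves: [Ca^2+] = 3s, [PO4^3-] = 2s.
So Ksp = (3s)^3 × (2s)^2 = 108s^5
s = (3.8 x 10^-30 / 108)^(1/5) = 5.1 x 10^-7 M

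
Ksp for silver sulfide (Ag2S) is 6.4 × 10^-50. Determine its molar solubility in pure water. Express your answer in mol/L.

s = 2.5e-17 M

Ag2S(s) ⇌ 2 Ag^+(aq) + S^2-(aq)
Ksp = [Ag^+]^2[S^2-]
If s mol/L of Ag2S dissolves, [Ag^+] = 2s and [S^2-] = s.
Ksp = (2s)^2s = 4s^3
Solving, s = (6.4 × 10^-50/4)^(1/3) = 2.5 × 10^-17 M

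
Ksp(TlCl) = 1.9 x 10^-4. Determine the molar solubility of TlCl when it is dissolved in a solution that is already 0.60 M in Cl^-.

TlCl(s) <=> Tl^+ + Cl^-
Ksp = [Tl^+][Cl^-]
If s mol/L dissolves here, [Tl^+] = s, [Cl^-] = 0.60 + s ≈ 0.60 (common-ion effect: Cl^- is already 0.60 M).
Ksp ≈ s × 0.60
s = 3.2 × 10^-4 M
Check: s = 3.2 × 10^-4 ≪ 0.60, so the approximation is valid.

s = 3.2e-4 M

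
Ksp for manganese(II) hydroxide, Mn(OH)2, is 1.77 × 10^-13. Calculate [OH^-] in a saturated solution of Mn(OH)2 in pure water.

Mn(OH)2(s) ⇌ Mn^2+ + 2 OH^-
Ksp = [Mn^2+][OH^-]^2
If s mol/L of Mn(OH)2 dissolves, [Mn^2+] = s and [OH^-] = 2s.
Ksp = s(2s)^2 = 4s^3
s = (1.77 × 10^-13 / 4)^(1/3) = 3.537 × 10^-5 M
[OH^-] = 2s = 7.07 x 10^-5 M

7.07 × 10^-5 M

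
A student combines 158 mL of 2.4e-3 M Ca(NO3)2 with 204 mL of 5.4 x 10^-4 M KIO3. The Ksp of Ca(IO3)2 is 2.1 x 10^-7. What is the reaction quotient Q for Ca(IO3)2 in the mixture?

Q = 9.7 × 10^-11

Total volume = 158 + 204 = 362 mL.
[Ca^2+] = 2.4 × 10^-3 × (158/362) = 1.05 × 10^-3 M
[IO3^-] = 5.4 × 10^-4 × (204/362) = 3.04 × 10^-4 M
Ca(IO3)2(s) <=> Ca^2+(aq) + 2 IO3^-(aq), so Q = [Ca^2+][IO3^-]^2
Q = (1.05 × 10^-3)(3.04 × 10^-4)^2 = 9.7 × 10^-11
Q < Ksp, so no precipitate of Ca(IO3)2 forms.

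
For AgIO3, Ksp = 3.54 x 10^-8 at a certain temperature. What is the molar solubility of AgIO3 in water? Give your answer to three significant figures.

s ≈ 1.88e-4 M

AgIO3(s) ⇌ Ag^+ + IO3^-
Ksp = [Ag^+][IO3^-]
If s mol/L of AgIO3 dissolves, [Ag^+] = s and [IO3^-] = s.
Ksp = s × s = s^2
s = (3.54 x 10^-8)^(1/2) = 1.88 x 10^-4 M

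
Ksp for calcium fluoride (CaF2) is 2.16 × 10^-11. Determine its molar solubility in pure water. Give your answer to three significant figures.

CaF2(s) <=> Ca^2+(aq) + 2 F^-(aq)
Ksp = [Ca^2+][F^-]^2
For each mole of CaF2 that dissolves: [Ca^2+] = s, [F^-] = 2s.
So Ksp = s × (2s)^2 = 4s^3
s = (2.16 × 10^-11 / 4)^(1/3) = 1.75 × 10^-4 M

s = 1.75 x 10^-4 M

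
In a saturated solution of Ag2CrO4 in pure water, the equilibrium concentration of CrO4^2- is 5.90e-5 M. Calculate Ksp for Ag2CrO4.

Ag2CrO4(s) ⇌ 2 Ag^+ + CrO4^2-
Stoichiometry gives [Ag^+] = (2/1)[CrO4^2-] = 1.180 x 10^-4 M.
Ksp = [Ag^+]^2[CrO4^2-]
Ksp = (1.180 × 10^-4)^2 × 5.90 × 10^-5 = 8.22 × 10^-13

Ksp = 8.22e-13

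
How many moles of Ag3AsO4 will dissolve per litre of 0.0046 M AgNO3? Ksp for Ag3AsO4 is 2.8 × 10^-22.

Ag3AsO4(s) <=> 3 Ag^+ + AsO4^3-
Ksp = [Ag^+]^3[AsO4^3-]
Let s = moles of Ag3AsO4 that dissolve per litre. [Ag^+] = 0.0046 + 3s ≈ 0.0046, [AsO4^3-] = s (since Ag^+ from AgNO3 dominates).
Ksp ≈ (0.0046)^3 × s
s = 2.9 × 10^-15 M
Check: 3s = 8.6 × 10^-15 ≪ 0.0046, so the approximation is valid.

s = 2.9 × 10^-15 M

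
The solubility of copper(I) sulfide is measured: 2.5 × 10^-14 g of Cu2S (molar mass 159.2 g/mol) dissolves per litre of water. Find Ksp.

Ksp = 1.5 × 10^-47

Molar solubility s = (2.5 × 10^-14 g/L) / (159.2 g/mol) = 1.57 x 10^-16 M.
Cu2S(s) ⇌ 2 Cu^+(aq) + S^2-(aq)
If s mol/L of Cu2S dissolves, [Cu^+] = 2s and [S^2-] = s.
Ksp = [Cu^+]^2[S^2-]
So Ksp = (2s)^2 × s = 4s^3
With s = 1.57 x 10^-16: Ksp = 1.5 × 10^-47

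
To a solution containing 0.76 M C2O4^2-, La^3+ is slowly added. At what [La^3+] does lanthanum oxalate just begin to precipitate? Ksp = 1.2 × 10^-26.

La2(C2O4)3(s) <=> 2 La^3+(aq) + 3 C2O4^2-(aq)
Ksp = [La^3+]^2[C2O4^2-]^3
Precipitation begins when Q = Ksp. With [C2O4^2-] = 0.76 M:
1.2 × 10^-26 = (0.76)^3 × [La^3+]^2
[La^3+] = (1.2 × 10^-26 / 4.39 x 10^-1)^(1/2) = 1.7 × 10^-13 M

[La^3+] = 1.7 × 10^-13 M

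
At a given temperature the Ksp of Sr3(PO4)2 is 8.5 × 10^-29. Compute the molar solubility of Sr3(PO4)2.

Sr3(PO4)2(s) <=> 3 Sr^2+ + 2 PO4^3-
Ksp = [Sr^2+]^3[PO4^3-]^2
Let s = molar solubility. Then [Sr^2+] = 3s and [PO4^3-] = 2s.
Ksp = (3s)^3(2s)^2 = 108s^5
s = (8.5 × 10^-29 / 108)^(1/5) = 9.5 × 10^-7 M

9.5e-7 M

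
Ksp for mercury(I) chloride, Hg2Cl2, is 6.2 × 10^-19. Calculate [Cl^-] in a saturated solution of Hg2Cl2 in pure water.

Hg2Cl2(s) <=> Hg2^2+(aq) + 2 Cl^-(aq)
Ksp = [Hg2^2+][Cl^-]^2
With molar solubility s: [Hg2^2+] = s, [Cl^-] = 2s.
So Ksp = s × (2s)^2 = 4s^3
Solving, s = (6.2 × 10^-19/4)^(1/3) = 5.37 x 10^-7 M
[Cl^-] = 2s = 1.1 × 10^-6 M

[Cl^-] ≈ 1.1e-6 M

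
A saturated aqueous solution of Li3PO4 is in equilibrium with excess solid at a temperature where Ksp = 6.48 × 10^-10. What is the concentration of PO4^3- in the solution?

[PO4^3-] = 2.21e-3 M

Li3PO4(s) ⇌ 3 Li^+ + PO4^3-
Ksp = [Li^+]^3[PO4^3-]
For each mole of Li3PO4 that dissolves: [Li^+] = 3s, [PO4^3-] = s.
Substituting: Ksp = (3s)^3s = 27s^4
Solving, s = (6.48 × 10^-10/27)^(1/4) = 2.213 × 10^-3 M
[PO4^3-] = s = 2.21 x 10^-3 M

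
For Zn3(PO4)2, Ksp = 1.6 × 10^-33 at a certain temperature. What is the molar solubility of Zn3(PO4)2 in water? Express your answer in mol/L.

Zn3(PO4)2(s) ⇌ 3 Zn^2+(aq) + 2 PO4^3-(aq)
Ksp = [Zn^2+]^3[PO4^3-]^2
If s mol/L of Zn3(PO4)2 dissolves, [Zn^2+] = 3s and [PO4^3-] = 2s.
So Ksp = (3s)^3 × (2s)^2 = 108s^5
s = (1.6 × 10^-33 / 108)^(1/5) = 1.1 x 10^-7 M

s ≈ 1.1 × 10^-7 M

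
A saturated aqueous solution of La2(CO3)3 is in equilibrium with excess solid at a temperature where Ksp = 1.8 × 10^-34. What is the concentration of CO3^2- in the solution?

La2(CO3)3(s) <=> 2 La^3+(aq) + 3 CO3^2-(aq)
Ksp = [La^3+]^2[CO3^2-]^3
Let s = molar solubility. Then [La^3+] = 2s and [CO3^2-] = 3s.
Substituting: Ksp = (2s)^2(3s)^3 = 108s^5
s = (1.8 × 10^-34 / 108)^(1/5) = 6.99 × 10^-8 M
[CO3^2-] = 3s = 2.1 × 10^-7 M

[CO3^2-] ≈ 2.1e-7 M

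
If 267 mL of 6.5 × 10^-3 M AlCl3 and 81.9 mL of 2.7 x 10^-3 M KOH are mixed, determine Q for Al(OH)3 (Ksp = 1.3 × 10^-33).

Q = 1.3 x 10^-12

Total volume = 267 + 81.9 = 348.9 mL.
[Al^3+] = 6.5 x 10^-3 × (267/348.9) = 4.97 x 10^-3 M
[OH^-] = 2.7 × 10^-3 × (81.9/348.9) = 6.34 × 10^-4 M
Al(OH)3(s) ⇌ Al^3+(aq) + 3 OH^-(aq), so Q = [Al^3+][OH^-]^3
Q = (4.97 × 10^-3)(6.34 × 10^-4)^3 = 1.3 × 10^-12
Q > Ksp, so Al(OH)3 will precipitate.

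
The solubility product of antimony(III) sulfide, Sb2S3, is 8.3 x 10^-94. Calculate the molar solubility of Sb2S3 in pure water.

Sb2S3(s) <=> 2 Sb^3+ + 3 S^2-
Ksp = [Sb^3+]^2[S^2-]^3
Let s = molar solubility. Then [Sb^3+] = 2s and [S^2-] = 3s.
Substituting: Ksp = (2s)^2(3s)^3 = 108s^5
s^5 = 8.3 x 10^-94 / 108, so s = 9.5 × 10^-20 M

9.5 × 10^-20 M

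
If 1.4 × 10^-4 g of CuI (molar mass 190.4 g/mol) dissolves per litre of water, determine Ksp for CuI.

Molar solubility s = (1.4 × 10^-4 g/L) / (190.4 g/mol) = 7.35 × 10^-7 M.
CuI(s) ⇌ Cu^+ + I^-
Let s = molar solubility. Then [Cu^+] = s and [I^-] = s.
Ksp = [Cu^+][I^-]
Ksp = s × s = s^2
Ksp = (7.35 x 10^-7)^2 = 5.4 × 10^-13

Ksp ≈ 5.4 × 10^-13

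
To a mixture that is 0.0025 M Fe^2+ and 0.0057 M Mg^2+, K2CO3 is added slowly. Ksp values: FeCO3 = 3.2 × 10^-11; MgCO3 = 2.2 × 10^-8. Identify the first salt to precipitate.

FeCO3

Precipitation of each salt starts when its ion product equals its Ksp.
For FeCO3: 3.2 × 10^-11 = 0.0025 × [CO3^2-]  ⇒  [CO3^2-] = 1.3 x 10^-8 M.
For MgCO3: 2.2 × 10^-8 = 0.0057 × [CO3^2-]  ⇒  [CO3^2-] = 3.9 x 10^-6 M.
The salt with the lower threshold [CO3^2-] precipitates first: FeCO3.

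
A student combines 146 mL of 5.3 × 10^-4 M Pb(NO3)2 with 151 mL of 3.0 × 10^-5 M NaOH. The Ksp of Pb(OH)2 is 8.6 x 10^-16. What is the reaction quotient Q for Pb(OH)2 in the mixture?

Total volume = 146 + 151 = 297 mL.
[Pb^2+] = 5.3 × 10^-4 × (146/297) = 2.61 × 10^-4 M
[OH^-] = 3.0 × 10^-5 × (151/297) = 1.53 x 10^-5 M
Pb(OH)2(s) <=> Pb^2+ + 2 OH^-, so Q = [Pb^2+][OH^-]^2
Q = (2.61 × 10^-4)(1.53 × 10^-5)^2 = 6.1 x 10^-14
Q > Ksp, so Pb(OH)2 will precipitate.

6.1 × 10^-14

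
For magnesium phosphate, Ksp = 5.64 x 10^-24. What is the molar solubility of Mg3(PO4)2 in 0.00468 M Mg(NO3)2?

s ≈ 3.71 × 10^-9 M

Mg3(PO4)2(s) ⇌ 3 Mg^2+(aq) + 2 PO4^3-(aq)
Ksp = [Mg^2+]^3[PO4^3-]^2
Let s = moles of Mg3(PO4)2 that dissolve per litre. [Mg^2+] = 0.00468 + 3s ≈ 0.00468, [PO4^3-] = 2s (since Mg^2+ from Mg(NO3)2 dominates).
Ksp ≈ (0.00468)^3 × (2s)^2
s = 3.71 × 10^-9 M
Check: 3s = 1.1 × 10^-8 ≪ 0.00468, so the approximation is valid.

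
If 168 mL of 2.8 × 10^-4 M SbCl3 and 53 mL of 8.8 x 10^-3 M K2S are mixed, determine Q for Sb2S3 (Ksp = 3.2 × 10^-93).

Total volume = 168 + 53 = 221 mL.
[Sb^3+] = 2.8 × 10^-4 × (168/221) = 2.13 × 10^-4 M
[S^2-] = 8.8 x 10^-3 × (53/221) = 2.11 x 10^-3 M
Sb2S3(s) ⇌ 2 Sb^3+ + 3 S^2-, so Q = [Sb^3+]^2[S^2-]^3
Q = (2.13 × 10^-4)^2(2.11 × 10^-3)^3 = 4.3 x 10^-16
Q > Ksp, so Sb2S3 will precipitate.

Q = 4.3 x 10^-16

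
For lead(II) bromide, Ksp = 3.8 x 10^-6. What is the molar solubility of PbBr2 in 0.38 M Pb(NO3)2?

PbBr2(s) ⇌ Pb^2+(aq) + 2 Br^-(aq)
Ksp = [Pb^2+][Br^-]^2
Let s be the molar solubility in this solution. [Pb^2+] = 0.38 + s ≈ 0.38, [Br^-] = 2s (common-ion effect: Pb^2+ is already 0.38 M).
Ksp ≈ 0.38 × (2s)^2
s = 1.6 × 10^-3 M
Check: s = 1.6 x 10^-3 ≪ 0.38, so the approximation is valid.

s = 1.6 × 10^-3 M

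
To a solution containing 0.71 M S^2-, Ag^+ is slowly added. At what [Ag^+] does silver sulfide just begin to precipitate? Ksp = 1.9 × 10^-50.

Ag2S(s) ⇌ 2 Ag^+(aq) + S^2-(aq)
Ksp = [Ag^+]^2[S^2-]
Precipitation begins when Q = Ksp. With [S^2-] = 0.71 M:
1.9 × 10^-50 = (0.71) × [Ag^+]^2
[Ag^+] = (1.9 × 10^-50 / 7.1 × 10^-1)^(1/2) = 1.6 × 10^-25 M

1.6 × 10^-25 M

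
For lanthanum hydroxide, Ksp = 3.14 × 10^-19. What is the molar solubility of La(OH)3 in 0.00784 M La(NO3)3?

s ≈ 1.14 x 10^-6 M

La(OH)3(s) <=> La^3+(aq) + 3 OH^-(aq)
Ksp = [La^3+][OH^-]^3
If s mol/L dissolves here, [La^3+] = 0.00784 + s ≈ 0.00784, [OH^-] = 3s (Ksp is small, so little additional dissolves).
Ksp ≈ 0.00784 × (3s)^3
s = 1.14 x 10^-6 M
Check: s = 1.1 x 10^-6 ≪ 0.00784, so the approximation is valid.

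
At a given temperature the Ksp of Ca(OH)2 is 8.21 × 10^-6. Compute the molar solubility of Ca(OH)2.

0.0127 M

Ca(OH)2(s) ⇌ Ca^2+ + 2 OH^-
Ksp = [Ca^2+][OH^-]^2
Let s = molar solubility. Then [Ca^2+] = s and [OH^-] = 2s.
Substituting: Ksp = s(2s)^2 = 4s^3
s = (8.21 × 10^-6 / 4)^(1/3) = 1.27 x 10^-2 M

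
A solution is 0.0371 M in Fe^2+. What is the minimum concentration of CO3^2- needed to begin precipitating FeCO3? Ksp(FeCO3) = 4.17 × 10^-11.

FeCO3(s) ⇌ Fe^2+(aq) + CO3^2-(aq)
Ksp = [Fe^2+][CO3^2-]
Precipitation begins when Q = Ksp. With [Fe^2+] = 0.0371 M:
4.17 × 10^-11 = (0.0371) × [CO3^2-]
[CO3^2-] = (4.17 × 10^-11 / 3.71 × 10^-2) = 1.12 × 10^-9 M

[CO3^2-] ≈ 1.12 × 10^-9 M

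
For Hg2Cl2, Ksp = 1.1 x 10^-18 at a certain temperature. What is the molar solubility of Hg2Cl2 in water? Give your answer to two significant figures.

s = 6.5 × 10^-7 M

Hg2Cl2(s) ⇌ Hg2^2+(aq) + 2 Cl^-(aq)
Ksp = [Hg2^2+][Cl^-]^2
Let s = molar solubility. Then [Hg2^2+] = s and [Cl^-] = 2s.
Ksp = s(2s)^2 = 4s^3
Solving, s = (1.1 x 10^-18/4)^(1/3) = 6.5 x 10^-7 M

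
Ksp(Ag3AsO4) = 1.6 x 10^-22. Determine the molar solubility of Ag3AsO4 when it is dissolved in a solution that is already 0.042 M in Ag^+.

2.2e-18 M

Ag3AsO4(s) <=> 3 Ag^+(aq) + AsO4^3-(aq)
Ksp = [Ag^+]^3[AsO4^3-]
Let s = moles of Ag3AsO4 that dissolve per litre. [Ag^+] = 0.042 + 3s ≈ 0.042, [AsO4^3-] = s (common-ion effect: Ag^+ is already 0.042 M).
Ksp ≈ (0.042)^3 × s
s = 2.2 × 10^-18 M
Check: 3s = 6.5 × 10^-18 ≪ 0.042, so the approximation is valid.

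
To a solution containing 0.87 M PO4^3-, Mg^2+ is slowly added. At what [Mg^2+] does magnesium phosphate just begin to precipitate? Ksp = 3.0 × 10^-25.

7.3 × 10^-9 M

Mg3(PO4)2(s) <=> 3 Mg^2+(aq) + 2 PO4^3-(aq)
Ksp = [Mg^2+]^3[PO4^3-]^2
Precipitation begins when Q = Ksp. With [PO4^3-] = 0.87 M:
3.0 × 10^-25 = (0.87)^2 × [Mg^2+]^3
[Mg^2+] = (3.0 × 10^-25 / 7.57 × 10^-1)^(1/3) = 7.3 × 10^-9 M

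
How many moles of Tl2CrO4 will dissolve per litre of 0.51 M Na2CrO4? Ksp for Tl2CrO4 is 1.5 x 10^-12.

Tl2CrO4(s) ⇌ 2 Tl^+(aq) + CrO4^2-(aq)
Ksp = [Tl^+]^2[CrO4^2-]
Let s be the molar solubility in this solution. [Tl^+] = 2s, [CrO4^2-] = 0.51 + s ≈ 0.51 (common-ion effect: CrO4^2- is already 0.51 M).
Ksp ≈ (2s)^2 × 0.51
s = 8.6 × 10^-7 M
Check: s = 8.6 × 10^-7 ≪ 0.51, so the approximation is valid.

8.6 × 10^-7 M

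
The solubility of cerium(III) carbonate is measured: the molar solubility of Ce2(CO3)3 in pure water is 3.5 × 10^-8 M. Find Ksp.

Ce2(CO3)3(s) <=> 2 Ce^3+(aq) + 3 CO3^2-(aq)
If s mol/L of Ce2(CO3)3 dissolves, [Ce^3+] = 2s and [CO3^2-] = 3s.
Ksp = [Ce^3+]^2[CO3^2-]^3
Substituting: Ksp = (2s)^2(3s)^3 = 108s^5
With s = 3.5 x 10^-8: Ksp = 5.7 x 10^-36

5.7 × 10^-36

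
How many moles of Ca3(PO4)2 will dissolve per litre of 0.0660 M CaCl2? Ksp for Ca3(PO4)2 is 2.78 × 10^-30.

Ca3(PO4)2(s) ⇌ 3 Ca^2+ + 2 PO4^3-
Ksp = [Ca^2+]^3[PO4^3-]^2
If s mol/L dissolves here, [Ca^2+] = 0.0660 + 3s ≈ 0.0660, [PO4^3-] = 2s (Ksp is small, so little additional dissolves).
Ksp ≈ (0.0660)^3 × (2s)^2
s = 4.92 × 10^-14 M
Check: 3s = 1.5 × 10^-13 ≪ 0.0660, so the approximation is valid.

s ≈ 4.92e-14 M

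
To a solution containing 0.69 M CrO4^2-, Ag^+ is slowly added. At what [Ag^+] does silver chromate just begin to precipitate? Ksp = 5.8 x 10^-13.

[Ag^+] ≈ 9.2 × 10^-7 M

Ag2CrO4(s) <=> 2 Ag^+ + CrO4^2-
Ksp = [Ag^+]^2[CrO4^2-]
Precipitation begins when Q = Ksp. With [CrO4^2-] = 0.69 M:
5.8 x 10^-13 = (0.69) × [Ag^+]^2
[Ag^+] = (5.8 x 10^-13 / 6.9 x 10^-1)^(1/2) = 9.2 x 10^-7 M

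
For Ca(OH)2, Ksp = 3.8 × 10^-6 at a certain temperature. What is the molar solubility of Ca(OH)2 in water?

s ≈ 9.8 × 10^-3 M

Ca(OH)2(s) <=> Ca^2+(aq) + 2 OH^-(aq)
Ksp = [Ca^2+][OH^-]^2
With molar solubility s: [Ca^2+] = s, [OH^-] = 2s.
So Ksp = s × (2s)^2 = 4s^3
s = (3.8 × 10^-6 / 4)^(1/3) = 9.8 x 10^-3 M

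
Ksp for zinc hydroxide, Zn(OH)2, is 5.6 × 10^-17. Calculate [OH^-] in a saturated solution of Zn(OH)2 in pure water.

[OH^-] = 4.8 x 10^-6 M

Zn(OH)2(s) <=> Zn^2+ + 2 OH^-
Ksp = [Zn^2+][OH^-]^2
With molar solubility s: [Zn^2+] = s, [OH^-] = 2s.
Ksp = s(2s)^2 = 4s^3
s = (5.6 × 10^-17 / 4)^(1/3) = 2.41 × 10^-6 M
[OH^-] = 2s = 4.8 × 10^-6 M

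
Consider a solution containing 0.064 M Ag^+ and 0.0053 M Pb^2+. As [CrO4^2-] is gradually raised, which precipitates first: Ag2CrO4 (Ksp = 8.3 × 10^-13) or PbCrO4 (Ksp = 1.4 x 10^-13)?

Each salt begins to precipitate when Q = Ksp, i.e. when [CrO4^2-] reaches its threshold.
For Ag2CrO4: 8.3 × 10^-13 = (0.064)^2 × [CrO4^2-]  ⇒  [CrO4^2-] = 2.0 x 10^-10 M.
For PbCrO4: 1.4 x 10^-13 = 0.0053 × [CrO4^2-]  ⇒  [CrO4^2-] = 2.6 × 10^-11 M.
The salt with the lower threshold [CrO4^2-] precipitates first: PbCrO4.

PbCrO4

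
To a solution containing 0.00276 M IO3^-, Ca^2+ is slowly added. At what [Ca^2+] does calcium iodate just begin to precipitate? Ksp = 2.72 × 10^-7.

[Ca^2+] = 3.57 × 10^-2 M

Ca(IO3)2(s) ⇌ Ca^2+ + 2 IO3^-
Ksp = [Ca^2+][IO3^-]^2
Precipitation begins when Q = Ksp. With [IO3^-] = 0.00276 M:
2.72 × 10^-7 = (0.00276)^2 × [Ca^2+]
[Ca^2+] = (2.72 × 10^-7 / 7.618 × 10^-6) = 3.57 x 10^-2 M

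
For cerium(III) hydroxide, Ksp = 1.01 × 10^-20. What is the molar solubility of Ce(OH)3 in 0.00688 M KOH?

3.10 × 10^-14 M

Ce(OH)3(s) ⇌ Ce^3+ + 3 OH^-
Ksp = [Ce^3+][OH^-]^3
Let s = moles of Ce(OH)3 that dissolve per litre. [Ce^3+] = s, [OH^-] = 0.00688 + 3s ≈ 0.00688 (since OH^- from KOH dominates).
Ksp ≈ s × (0.00688)^3
s = 3.10 × 10^-14 M
Check: 3s = 9.3 x 10^-14 ≪ 0.00688, so the approximation is valid.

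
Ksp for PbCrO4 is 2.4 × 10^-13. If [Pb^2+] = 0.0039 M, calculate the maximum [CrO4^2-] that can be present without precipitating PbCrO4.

PbCrO4(s) ⇌ Pb^2+(aq) + CrO4^2-(aq)
Ksp = [Pb^2+][CrO4^2-]
Precipitation begins when Q = Ksp. With [Pb^2+] = 0.0039 M:
2.4 × 10^-13 = (0.0039) × [CrO4^2-]
[CrO4^2-] = (2.4 × 10^-13 / 3.9 x 10^-3) = 6.2 x 10^-11 M

[CrO4^2-] ≈ 6.2e-11 M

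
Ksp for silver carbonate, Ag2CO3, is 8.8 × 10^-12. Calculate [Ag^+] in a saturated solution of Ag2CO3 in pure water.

Ag2CO3(s) ⇌ 2 Ag^+ + CO3^2-
Ksp = [Ag^+]^2[CO3^2-]
With molar solubility s: [Ag^+] = 2s, [CO3^2-] = s.
Ksp = (2s)^2s = 4s^3
Solving, s = (8.8 × 10^-12/4)^(1/3) = 1.30 × 10^-4 M
[Ag^+] = 2s = 2.6 × 10^-4 M

[Ag^+] = 2.6 × 10^-4 M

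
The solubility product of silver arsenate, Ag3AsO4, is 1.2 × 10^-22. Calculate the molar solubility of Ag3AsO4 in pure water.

Ag3AsO4(s) ⇌ 3 Ag^+ + AsO4^3-
Ksp = [Ag^+]^3[AsO4^3-]
For each mole of Ag3AsO4 that dissolves: [Ag^+] = 3s, [AsO4^3-] = s.
Ksp = (3s)^3s = 27s^4
s = (1.2 × 10^-22 / 27)^(1/4) = 1.5 × 10^-6 M

s ≈ 1.5 × 10^-6 M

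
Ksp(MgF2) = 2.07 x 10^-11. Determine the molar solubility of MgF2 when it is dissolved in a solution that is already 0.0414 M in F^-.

1.21 x 10^-8 M

MgF2(s) ⇌ Mg^2+(aq) + 2 F^-(aq)
Ksp = [Mg^2+][F^-]^2
If s mol/L dissolves here, [Mg^2+] = s, [F^-] = 0.0414 + 2s ≈ 0.0414 (common-ion effect: F^- is already 0.0414 M).
Ksp ≈ s × (0.0414)^2
s = 1.21 × 10^-8 M
Check: 2s = 2.4 × 10^-8 ≪ 0.0414, so the approximation is valid.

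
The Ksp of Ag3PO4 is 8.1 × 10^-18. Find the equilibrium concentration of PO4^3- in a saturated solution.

Ag3PO4(s) ⇌ 3 Ag^+(aq) + PO4^3-(aq)
Ksp = [Ag^+]^3[PO4^3-]
With molar solubility s: [Ag^+] = 3s, [PO4^3-] = s.
Substituting: Ksp = (3s)^3s = 27s^4
s^4 = 8.1 × 10^-18 / 27, so s = 2.34 × 10^-5 M
[PO4^3-] = s = 2.3 × 10^-5 M

[PO4^3-] ≈ 2.3e-5 M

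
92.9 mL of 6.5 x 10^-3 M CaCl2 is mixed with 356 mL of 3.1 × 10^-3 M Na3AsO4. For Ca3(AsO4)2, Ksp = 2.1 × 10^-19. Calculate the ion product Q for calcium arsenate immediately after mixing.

Total volume = 92.9 + 356 = 448.9 mL.
[Ca^2+] = 6.5 x 10^-3 × (92.9/448.9) = 1.35 × 10^-3 M
[AsO4^3-] = 3.1 × 10^-3 × (356/448.9) = 2.46 × 10^-3 M
Ca3(AsO4)2(s) ⇌ 3 Ca^2+ + 2 AsO4^3-, so Q = [Ca^2+]^3[AsO4^3-]^2
Q = (1.35 × 10^-3)^3(2.46 x 10^-3)^2 = 1.5 × 10^-14
Q > Ksp, so Ca3(AsO4)2 will precipitate.

Q ≈ 1.5 x 10^-14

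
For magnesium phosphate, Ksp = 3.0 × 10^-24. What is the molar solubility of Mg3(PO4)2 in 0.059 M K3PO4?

s ≈ 3.2e-8 M

Mg3(PO4)2(s) ⇌ 3 Mg^2+ + 2 PO4^3-
Ksp = [Mg^2+]^3[PO4^3-]^2
Let s be the molar solubility in this solution. [Mg^2+] = 3s, [PO4^3-] = 0.059 + 2s ≈ 0.059 (since PO4^3- from K3PO4 dominates).
Ksp ≈ (3s)^3 × (0.059)^2
s = 3.2 x 10^-8 M
Check: 2s = 6.3 × 10^-8 ≪ 0.059, so the approximation is valid.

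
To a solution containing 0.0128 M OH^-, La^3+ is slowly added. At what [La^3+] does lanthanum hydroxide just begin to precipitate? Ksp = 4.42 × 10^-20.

La(OH)3(s) <=> La^3+ + 3 OH^-
Ksp = [La^3+][OH^-]^3
Precipitation begins when Q = Ksp. With [OH^-] = 0.0128 M:
4.42 × 10^-20 = (0.0128)^3 × [La^3+]
[La^3+] = (4.42 × 10^-20 / 2.097 × 10^-6) = 2.11 × 10^-14 M

[La^3+] ≈ 2.11 × 10^-14 M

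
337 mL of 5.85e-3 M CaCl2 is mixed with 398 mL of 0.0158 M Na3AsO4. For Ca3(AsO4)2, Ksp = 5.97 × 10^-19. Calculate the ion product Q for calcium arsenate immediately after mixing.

Total volume = 337 + 398 = 735 mL.
[Ca^2+] = 5.85 x 10^-3 × (337/735) = 2.682 x 10^-3 M
[AsO4^3-] = 1.58 x 10^-2 × (398/735) = 8.556 × 10^-3 M
Ca3(AsO4)2(s) <=> 3 Ca^2+(aq) + 2 AsO4^3-(aq), so Q = [Ca^2+]^3[AsO4^3-]^2
Q = (2.682 x 10^-3)^3(8.556 x 10^-3)^2 = 1.41 x 10^-12
Q > Ksp, so Ca3(AsO4)2 will precipitate.

Q ≈ 1.41 × 10^-12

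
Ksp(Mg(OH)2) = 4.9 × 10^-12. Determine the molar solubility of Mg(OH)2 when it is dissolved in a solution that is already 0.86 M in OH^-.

6.6e-12 M

Mg(OH)2(s) <=> Mg^2+(aq) + 2 OH^-(aq)
Ksp = [Mg^2+][OH^-]^2
If s mol/L dissolves here, [Mg^2+] = s, [OH^-] = 0.86 + 2s ≈ 0.86 (common-ion effect: OH^- is already 0.86 M).
Ksp ≈ s × (0.86)^2
s = 6.6 x 10^-12 M
Check: 2s = 1.3 x 10^-11 ≪ 0.86, so the approximation is valid.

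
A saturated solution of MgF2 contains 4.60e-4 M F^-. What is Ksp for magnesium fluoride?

MgF2(s) <=> Mg^2+(aq) + 2 F^-(aq)
Stoichiometry gives [Mg^2+] = (1/2)[F^-] = 2.300 × 10^-4 M.
Ksp = [Mg^2+][F^-]^2
Ksp = 2.300 x 10^-4 × (4.60 × 10^-4)^2 = 4.87 × 10^-11

Ksp = 4.87 × 10^-11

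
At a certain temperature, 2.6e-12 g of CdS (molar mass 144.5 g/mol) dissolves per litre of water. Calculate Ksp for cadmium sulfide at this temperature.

3.2e-28

Molar solubility s = (2.6 × 10^-12 g/L) / (144.5 g/mol) = 1.80 × 10^-14 M.
CdS(s) ⇌ Cd^2+(aq) + S^2-(aq)
With molar solubility s: [Cd^2+] = s, [S^2-] = s.
Ksp = [Cd^2+][S^2-]
Ksp = (s)(s) = s^2
With s = 1.80 x 10^-14: Ksp = 3.2 × 10^-28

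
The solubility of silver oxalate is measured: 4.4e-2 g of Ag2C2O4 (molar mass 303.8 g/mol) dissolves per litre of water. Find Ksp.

Molar solubility s = (4.4 x 10^-2 g/L) / (303.8 g/mol) = 1.45 × 10^-4 M.
Ag2C2O4(s) <=> 2 Ag^+ + C2O4^2-
For each mole of Ag2C2O4 that dissolves: [Ag^+] = 2s, [C2O4^2-] = s.
Ksp = [Ag^+]^2[C2O4^2-]
So Ksp = (2s)^2 × s = 4s^3
With s = 1.45 × 10^-4: Ksp = 1.2 × 10^-11

1.2e-11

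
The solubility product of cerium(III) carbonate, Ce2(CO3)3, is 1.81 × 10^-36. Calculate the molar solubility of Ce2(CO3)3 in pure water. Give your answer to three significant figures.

Ce2(CO3)3(s) ⇌ 2 Ce^3+(aq) + 3 CO3^2-(aq)
Ksp = [Ce^3+]^2[CO3^2-]^3
With molar solubility s: [Ce^3+] = 2s, [CO3^2-] = 3s.
Substituting: Ksp = (2s)^2(3s)^3 = 108s^5
s = (1.81 × 10^-36 / 108)^(1/5) = 2.79 × 10^-8 M

s = 2.79 x 10^-8 M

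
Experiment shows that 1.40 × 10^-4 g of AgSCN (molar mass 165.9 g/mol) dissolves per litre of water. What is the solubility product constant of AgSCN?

Molar solubility s = (1.40 × 10^-4 g/L) / (165.9 g/mol) = 8.439 × 10^-7 M.
AgSCN(s) ⇌ Ag^+ + SCN^-
For each mole of AgSCN that dissolves: [Ag^+] = s, [SCN^-] = s.
Ksp = [Ag^+][SCN^-]
Ksp = s × s = s^2
With s = 8.439 x 10^-7: Ksp = 7.12 × 10^-13

7.12 × 10^-13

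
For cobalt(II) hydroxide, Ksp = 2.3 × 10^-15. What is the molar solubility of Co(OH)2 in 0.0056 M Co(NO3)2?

s ≈ 3.2 × 10^-7 M

Co(OH)2(s) ⇌ Co^2+ + 2 OH^-
Ksp = [Co^2+][OH^-]^2
Let s be the molar solubility in this solution. [Co^2+] = 0.0056 + s ≈ 0.0056, [OH^-] = 2s (common-ion effect: Co^2+ is already 0.0056 M).
Ksp ≈ 0.0056 × (2s)^2
s = 3.2 x 10^-7 M
Check: s = 3.2 × 10^-7 ≪ 0.0056, so the approximation is valid.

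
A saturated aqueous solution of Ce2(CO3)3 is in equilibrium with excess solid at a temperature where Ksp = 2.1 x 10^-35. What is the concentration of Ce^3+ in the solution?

[Ce^3+] = 9.1e-8 M

Ce2(CO3)3(s) ⇌ 2 Ce^3+ + 3 CO3^2-
Ksp = [Ce^3+]^2[CO3^2-]^3
If s mol/L of Ce2(CO3)3 dissolves, [Ce^3+] = 2s and [CO3^2-] = 3s.
Ksp = (2s)^2(3s)^3 = 108s^5
s^5 = 2.1 x 10^-35 / 108, so s = 4.55 x 10^-8 M
[Ce^3+] = 2s = 9.1 × 10^-8 M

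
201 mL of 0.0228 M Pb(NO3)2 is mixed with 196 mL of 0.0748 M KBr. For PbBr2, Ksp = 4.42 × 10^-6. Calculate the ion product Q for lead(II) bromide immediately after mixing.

Total volume = 201 + 196 = 397 mL.
[Pb^2+] = 2.28 × 10^-2 × (201/397) = 1.154 × 10^-2 M
[Br^-] = 7.48 × 10^-2 × (196/397) = 3.693 × 10^-2 M
PbBr2(s) ⇌ Pb^2+ + 2 Br^-, so Q = [Pb^2+][Br^-]^2
Q = (1.154 x 10^-2)(3.693 × 10^-2)^2 = 1.57 × 10^-5
Q > Ksp, so PbBr2 will precipitate.

1.57 x 10^-5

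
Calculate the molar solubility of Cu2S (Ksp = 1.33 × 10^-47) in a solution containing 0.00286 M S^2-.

Cu2S(s) <=> 2 Cu^+(aq) + S^2-(aq)
Ksp = [Cu^+]^2[S^2-]
Let s be the molar solubility in this solution. [Cu^+] = 2s, [S^2-] = 0.00286 + s ≈ 0.00286 (common-ion effect: S^2- is already 0.00286 M).
Ksp ≈ (2s)^2 × 0.00286
s = 3.41 x 10^-23 M
Check: s = 3.4 x 10^-23 ≪ 0.00286, so the approximation is valid.

3.41 x 10^-23 M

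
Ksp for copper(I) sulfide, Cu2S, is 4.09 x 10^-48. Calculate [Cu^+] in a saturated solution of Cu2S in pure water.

Cu2S(s) <=> 2 Cu^+(aq) + S^2-(aq)
Ksp = [Cu^+]^2[S^2-]
If s mol/L of Cu2S dissolves, [Cu^+] = 2s and [S^2-] = s.
Ksp = (2s)^2s = 4s^3
s = (4.09 x 10^-48 / 4)^(1/3) = 1.007 × 10^-16 M
[Cu^+] = 2s = 2.01 × 10^-16 M

2.01 × 10^-16 M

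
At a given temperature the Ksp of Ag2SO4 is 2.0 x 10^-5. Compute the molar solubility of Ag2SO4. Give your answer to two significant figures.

Ag2SO4(s) <=> 2 Ag^+(aq) + SO4^2-(aq)
Ksp = [Ag^+]^2[SO4^2-]
Let s = molar solubility. Then [Ag^+] = 2s and [SO4^2-] = s.
Substituting: Ksp = (2s)^2s = 4s^3
s^3 = 2.0 x 10^-5 / 4, so s = 1.7 × 10^-2 M

s ≈ 1.7 × 10^-2 M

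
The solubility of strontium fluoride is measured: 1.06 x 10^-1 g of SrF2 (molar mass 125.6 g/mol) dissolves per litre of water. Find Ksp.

Molar solubility s = (1.06 x 10^-1 g/L) / (125.6 g/mol) = 8.439 × 10^-4 M.
SrF2(s) ⇌ Sr^2+ + 2 F^-
Let s = molar solubility. Then [Sr^2+] = s and [F^-] = 2s.
Ksp = [Sr^2+][F^-]^2
Substituting: Ksp = s(2s)^2 = 4s^3
With s = 8.439 × 10^-4: Ksp = 2.40 x 10^-9

2.40 x 10^-9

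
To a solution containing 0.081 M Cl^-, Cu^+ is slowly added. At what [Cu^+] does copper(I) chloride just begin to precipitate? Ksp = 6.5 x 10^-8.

[Cu^+] ≈ 8.0e-7 M

CuCl(s) ⇌ Cu^+(aq) + Cl^-(aq)
Ksp = [Cu^+][Cl^-]
Precipitation begins when Q = Ksp. With [Cl^-] = 0.081 M:
6.5 x 10^-8 = (0.081) × [Cu^+]
[Cu^+] = (6.5 x 10^-8 / 8.1 x 10^-2) = 8.0 × 10^-7 M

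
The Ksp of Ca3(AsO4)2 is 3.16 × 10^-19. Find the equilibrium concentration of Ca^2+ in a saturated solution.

Ca3(AsO4)2(s) <=> 3 Ca^2+ + 2 AsO4^3-
Ksp = [Ca^2+]^3[AsO4^3-]^2
With molar solubility s: [Ca^2+] = 3s, [AsO4^3-] = 2s.
So Ksp = (3s)^3 × (2s)^2 = 108s^5
s^5 = 3.16 × 10^-19 / 108, so s = 7.821 × 10^-5 M
[Ca^2+] = 3s = 2.35 × 10^-4 M

2.35 × 10^-4 M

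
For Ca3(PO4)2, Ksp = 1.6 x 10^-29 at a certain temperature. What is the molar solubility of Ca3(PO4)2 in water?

s = 6.8e-7 M

Ca3(PO4)2(s) ⇌ 3 Ca^2+ + 2 PO4^3-
Ksp = [Ca^2+]^3[PO4^3-]^2
With molar solubility s: [Ca^2+] = 3s, [PO4^3-] = 2s.
Substituting: Ksp = (3s)^3(2s)^2 = 108s^5
s = (1.6 x 10^-29 / 108)^(1/5) = 6.8 x 10^-7 M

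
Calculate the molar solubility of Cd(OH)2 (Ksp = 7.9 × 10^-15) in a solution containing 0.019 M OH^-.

2.2e-11 M

Cd(OH)2(s) ⇌ Cd^2+(aq) + 2 OH^-(aq)
Ksp = [Cd^2+][OH^-]^2
If s mol/L dissolves here, [Cd^2+] = s, [OH^-] = 0.019 + 2s ≈ 0.019 (common-ion effect: OH^- is already 0.019 M).
Ksp ≈ s × (0.019)^2
s = 2.2 × 10^-11 M
Check: 2s = 4.4 × 10^-11 ≪ 0.019, so the approximation is valid.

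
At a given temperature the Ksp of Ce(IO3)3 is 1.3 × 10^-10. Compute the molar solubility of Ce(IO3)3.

s = 1.5e-3 M

Ce(IO3)3(s) <=> Ce^3+(aq) + 3 IO3^-(aq)
Ksp = [Ce^3+][IO3^-]^3
For each mole of Ce(IO3)3 that dissolves: [Ce^3+] = s, [IO3^-] = 3s.
So Ksp = s × (3s)^3 = 27s^4
s^4 = 1.3 × 10^-10 / 27, so s = 1.5 x 10^-3 M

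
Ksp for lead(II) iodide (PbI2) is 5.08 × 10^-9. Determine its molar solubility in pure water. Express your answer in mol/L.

s ≈ 1.08 × 10^-3 M

PbI2(s) ⇌ Pb^2+ + 2 I^-
Ksp = [Pb^2+][I^-]^2
With molar solubility s: [Pb^2+] = s, [I^-] = 2s.
Substituting: Ksp = s(2s)^2 = 4s^3
s = (5.08 × 10^-9 / 4)^(1/3) = 1.08 × 10^-3 M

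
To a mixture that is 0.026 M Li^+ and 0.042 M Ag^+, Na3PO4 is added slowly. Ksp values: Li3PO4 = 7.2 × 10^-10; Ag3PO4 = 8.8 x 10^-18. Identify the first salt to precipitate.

Ag3PO4

Each salt begins to precipitate when Q = Ksp, i.e. when [PO4^3-] reaches its threshold.
For Li3PO4: 7.2 × 10^-10 = (0.026)^3 × [PO4^3-]  ⇒  [PO4^3-] = 4.1 x 10^-5 M.
For Ag3PO4: 8.8 x 10^-18 = (0.042)^3 × [PO4^3-]  ⇒  [PO4^3-] = 1.2 x 10^-13 M.
The salt with the lower threshold [PO4^3-] precipitates first: Ag3PO4.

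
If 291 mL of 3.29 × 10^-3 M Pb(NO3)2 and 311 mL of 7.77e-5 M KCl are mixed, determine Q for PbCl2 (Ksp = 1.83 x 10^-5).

Q ≈ 2.56 × 10^-12

Total volume = 291 + 311 = 602 mL.
[Pb^2+] = 3.29 x 10^-3 × (291/602) = 1.590 x 10^-3 M
[Cl^-] = 7.77 x 10^-5 × (311/602) = 4.014 × 10^-5 M
PbCl2(s) <=> Pb^2+(aq) + 2 Cl^-(aq), so Q = [Pb^2+][Cl^-]^2
Q = (1.590 × 10^-3)(4.014 × 10^-5)^2 = 2.56 x 10^-12
Q < Ksp, so no precipitate of PbCl2 forms.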